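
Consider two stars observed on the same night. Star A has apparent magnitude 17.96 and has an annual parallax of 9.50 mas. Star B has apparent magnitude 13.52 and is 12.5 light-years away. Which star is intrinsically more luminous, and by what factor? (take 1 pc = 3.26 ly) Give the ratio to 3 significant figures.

Star A: p = 9.50 mas = 9.50×10^-3″ → d = 1/p = 105.3 pc
Star A: M = m − 5 log₁₀ d + 5 = 17.96 − 5·2.0223 + 5 = 12.849
Star B: d = 12.5 ly / 3.26 = 3.834 pc
Star B: M = m − 5 log₁₀ d + 5 = 13.52 − 5·0.5837 + 5 = 15.602
ΔM = M_A − M_B = 12.849 − (15.602) = -2.753; smaller M is more luminous → Star A.
L ratio = 10^(0.4 |ΔM|) = 10^1.101 = 12.62

Star A is more luminous, by a factor of 12.6.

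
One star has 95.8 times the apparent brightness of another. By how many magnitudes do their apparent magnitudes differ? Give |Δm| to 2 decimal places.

|Δm| ≈ 4.95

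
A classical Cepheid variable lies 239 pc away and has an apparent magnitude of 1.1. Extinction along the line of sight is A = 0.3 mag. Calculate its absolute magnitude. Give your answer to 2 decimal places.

5 log₁₀(d/10 pc) = 5 log₁₀(239.0) − 5 = 6.892
M = m − 5 log₁₀(d/10) − A = 1.1 − 6.892 − 0.3 = -6.092

M ≈ -6.09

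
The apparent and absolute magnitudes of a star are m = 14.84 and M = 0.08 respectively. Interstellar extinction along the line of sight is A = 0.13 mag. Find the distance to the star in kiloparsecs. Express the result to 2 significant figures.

d ≈ 8.4 kpc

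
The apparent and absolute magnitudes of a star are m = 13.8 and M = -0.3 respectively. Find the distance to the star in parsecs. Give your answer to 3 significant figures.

Distance modulus: m − M = 13.8 − (-0.3) = 14.100
m − M = 5 log₁₀ d − 5
log₁₀ d = (m − M)/5 + 1 = 3.8200
d = 10^3.8200 = 6607 pc

d ≈ 6610 pc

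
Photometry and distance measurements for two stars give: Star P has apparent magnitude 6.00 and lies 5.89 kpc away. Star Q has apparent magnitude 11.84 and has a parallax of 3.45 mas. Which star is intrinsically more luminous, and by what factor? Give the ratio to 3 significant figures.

Star P is more luminous, by a factor of 89500.

Star P: d = 5.89 kpc = 5890 pc
Star P: M = m − 5 log₁₀ d + 5 = 6.00 − 5·3.7701 + 5 = -7.851
Star Q: p = 3.45 mas = 3.45×10^-3″ → d = 1/p = 289.9 pc
Star Q: M = m − 5 log₁₀ d + 5 = 11.84 − 5·2.4622 + 5 = 4.529
ΔM = M_P − M_Q = -7.851 − (4.529) = -12.380; smaller M is more luminous → Star P.
L ratio = 10^(0.4 |ΔM|) = 10^4.952 = 89510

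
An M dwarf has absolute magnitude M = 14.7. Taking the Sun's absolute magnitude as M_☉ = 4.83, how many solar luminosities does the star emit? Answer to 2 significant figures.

L/L_☉ ≈ 1.1×10^-4

M − M_☉ = 14.7 − 4.83 = 9.870
L/L_☉ = 10^(−0.4 (M − M_☉)) = 10^-3.948 = 1.127×10^-4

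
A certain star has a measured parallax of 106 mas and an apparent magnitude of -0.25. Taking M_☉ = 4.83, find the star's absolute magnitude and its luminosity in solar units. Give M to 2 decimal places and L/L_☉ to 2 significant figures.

M ≈ -0.12; L/L_☉ ≈ 96

d = 1/p = 1000/106 mas = 9.434 pc
M = m − 5 log₁₀ d + 5 = -0.25 − 5·0.9747 + 5 = -0.123
M − M_☉ = -0.123 − 4.83 = -4.953
L/L_☉ = 10^(−0.4 × -4.953) = 95.81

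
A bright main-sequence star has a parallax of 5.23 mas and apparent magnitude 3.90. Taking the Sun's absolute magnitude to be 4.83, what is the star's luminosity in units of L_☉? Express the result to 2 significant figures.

L/L_☉ ≈ 860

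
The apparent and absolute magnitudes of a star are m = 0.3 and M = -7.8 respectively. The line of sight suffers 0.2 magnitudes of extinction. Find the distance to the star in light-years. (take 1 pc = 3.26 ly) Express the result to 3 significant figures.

m − M = 5 log₁₀(d/10 pc) + A  ⇒  0.3 − (-7.8) − 0.2 = 5 log₁₀(d/10)
7.900 = 5 log₁₀(d/10)
log₁₀ d = (m − M − A)/5 + 1 = 2.5800
d = 10^2.5800 = 380.2 pc
= 1239 ly

d ≈ 1240 ly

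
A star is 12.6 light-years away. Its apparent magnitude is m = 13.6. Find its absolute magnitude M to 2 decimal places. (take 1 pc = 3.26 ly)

M ≈ 15.66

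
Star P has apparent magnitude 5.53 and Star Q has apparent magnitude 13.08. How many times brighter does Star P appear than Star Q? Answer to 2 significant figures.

1000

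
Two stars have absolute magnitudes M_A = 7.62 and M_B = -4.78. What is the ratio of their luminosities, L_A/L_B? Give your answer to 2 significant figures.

ΔM = M_A − M_B = 12.40
L_A/L_B = 10^(−0.4 ΔM) = 10^-4.960 = 1.096×10^-5

L_A/L_B ≈ 1.1×10^-5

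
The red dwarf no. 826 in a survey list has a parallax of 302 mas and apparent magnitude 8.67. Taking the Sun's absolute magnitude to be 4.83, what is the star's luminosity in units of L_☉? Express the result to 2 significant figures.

d = 1/p = 1000/302 mas = 3.311 pc
M = m − 5 log₁₀ d + 5 = 8.67 − 5·0.5200 + 5 = 11.070
M − M_☉ = 11.070 − 4.83 = 6.240
L/L_☉ = 10^(−0.4 × 6.240) = 3.191×10^-3

L/L_☉ ≈ 3.2×10^-3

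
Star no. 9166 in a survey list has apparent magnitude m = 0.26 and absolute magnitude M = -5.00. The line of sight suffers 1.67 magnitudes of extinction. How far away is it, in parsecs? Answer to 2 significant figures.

d ≈ 52 pc

m − M = 5 log₁₀(d/10 pc) + A  ⇒  0.26 − (-5.00) − 1.67 = 5 log₁₀(d/10)
3.590 = 5 log₁₀(d/10)
log₁₀ d = (m − M − A)/5 + 1 = 1.7180
d = 10^1.7180 = 52.24 pc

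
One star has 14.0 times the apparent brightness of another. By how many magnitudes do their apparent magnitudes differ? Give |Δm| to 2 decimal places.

|Δm| ≈ 2.87

Pogson: Δm = −2.5 log₁₀(ratio) = −2.5 log₁₀(14.0) = −2.5 × 1.1461 = -2.865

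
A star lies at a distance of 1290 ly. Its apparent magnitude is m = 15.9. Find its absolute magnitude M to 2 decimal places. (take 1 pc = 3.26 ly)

M ≈ 7.91

d = 1290 ly / 3.26 = 395.7 pc
5 log₁₀(d/10 pc) = 5 log₁₀(395.7) − 5 = 7.987
M = m − 5 log₁₀(d/10) = 15.9 − 7.987 = 7.913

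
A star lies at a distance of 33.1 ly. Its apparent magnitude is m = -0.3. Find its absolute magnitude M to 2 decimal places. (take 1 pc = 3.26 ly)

M ≈ -0.33

d = 33.1 ly / 3.26 = 10.15 pc
5 log₁₀(d/10 pc) = 5 log₁₀(10.15) − 5 = 0.033
M = m − 5 log₁₀(d/10) = -0.3 − 0.033 = -0.333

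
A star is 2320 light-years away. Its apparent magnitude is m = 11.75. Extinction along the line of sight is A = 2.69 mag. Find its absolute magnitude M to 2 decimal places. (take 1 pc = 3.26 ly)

d = 2320 ly / 3.26 = 711.7 pc
5 log₁₀(d/10 pc) = 5 log₁₀(711.7) − 5 = 9.261
M = m − 5 log₁₀(d/10) − A = 11.75 − 9.261 − 2.69 = -0.201

M ≈ -0.20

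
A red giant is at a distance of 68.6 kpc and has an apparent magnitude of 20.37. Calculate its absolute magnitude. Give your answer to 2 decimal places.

M ≈ 1.19

d = 68.6 kpc = 68600 pc
5 log₁₀(d/10 pc) = 5 log₁₀(68600) − 5 = 19.182
M = m − 5 log₁₀(d/10) = 20.37 − 19.182 = 1.188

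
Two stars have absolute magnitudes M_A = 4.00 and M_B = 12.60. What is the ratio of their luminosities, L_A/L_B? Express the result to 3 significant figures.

L_A/L_B ≈ 2750

ΔM = M_A − M_B = -8.60
L_A/L_B = 10^(−0.4 ΔM) = 10^3.440 = 2754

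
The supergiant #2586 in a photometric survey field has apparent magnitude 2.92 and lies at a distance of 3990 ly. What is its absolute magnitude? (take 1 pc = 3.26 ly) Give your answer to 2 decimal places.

M ≈ -7.52

d = 3990 ly / 3.26 = 1224 pc
5 log₁₀(d/10 pc) = 5 log₁₀(1224) − 5 = 10.439
M = m − 5 log₁₀(d/10) = 2.92 − 10.439 = -7.519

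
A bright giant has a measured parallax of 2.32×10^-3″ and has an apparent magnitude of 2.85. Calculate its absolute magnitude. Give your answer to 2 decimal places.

M ≈ -5.32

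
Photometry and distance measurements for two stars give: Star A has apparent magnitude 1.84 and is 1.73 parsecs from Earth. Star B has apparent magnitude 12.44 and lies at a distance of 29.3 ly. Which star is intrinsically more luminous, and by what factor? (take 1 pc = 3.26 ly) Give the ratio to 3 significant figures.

Star A is more luminous, by a factor of 644.

Star A: M = m − 5 log₁₀ d + 5 = 1.84 − 5·0.2380 + 5 = 5.650
Star B: d = 29.3 ly / 3.26 = 8.988 pc
Star B: M = m − 5 log₁₀ d + 5 = 12.44 − 5·0.9537 + 5 = 12.672
ΔM = M_A − M_B = 5.650 − (12.672) = -7.022; smaller M is more luminous → Star A.
L ratio = 10^(0.4 |ΔM|) = 10^2.809 = 643.9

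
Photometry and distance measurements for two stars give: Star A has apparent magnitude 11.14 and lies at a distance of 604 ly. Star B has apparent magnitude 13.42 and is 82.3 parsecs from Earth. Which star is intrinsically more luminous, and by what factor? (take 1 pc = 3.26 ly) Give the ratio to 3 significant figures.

Star A: d = 604 ly / 3.26 = 185.3 pc
Star A: M = m − 5 log₁₀ d + 5 = 11.14 − 5·2.2678 + 5 = 4.801
Star B: M = m − 5 log₁₀ d + 5 = 13.42 − 5·1.9154 + 5 = 8.843
ΔM = M_A − M_B = 4.801 − (8.843) = -4.042; smaller M is more luminous → Star A.
L ratio = 10^(0.4 |ΔM|) = 10^1.617 = 41.38

Star A is more luminous, by a factor of 41.4.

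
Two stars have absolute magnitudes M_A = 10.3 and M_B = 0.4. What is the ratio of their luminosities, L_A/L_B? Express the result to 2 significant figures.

ΔM = M_A − M_B = 9.9
L_A/L_B = 10^(−0.4 ΔM) = 10^-3.960 = 1.096×10^-4

L_A/L_B ≈ 1.1×10^-4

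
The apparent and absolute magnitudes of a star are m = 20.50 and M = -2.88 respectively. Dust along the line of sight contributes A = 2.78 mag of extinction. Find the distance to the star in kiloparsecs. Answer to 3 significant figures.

m − M = 5 log₁₀(d/10 pc) + A  ⇒  20.50 − (-2.88) − 2.78 = 5 log₁₀(d/10)
20.600 = 5 log₁₀(d/10)
log₁₀ d = (m − M − A)/5 + 1 = 5.1200
d = 10^5.1200 = 131800 pc
= 131.8 kpc

d ≈ 132 kpc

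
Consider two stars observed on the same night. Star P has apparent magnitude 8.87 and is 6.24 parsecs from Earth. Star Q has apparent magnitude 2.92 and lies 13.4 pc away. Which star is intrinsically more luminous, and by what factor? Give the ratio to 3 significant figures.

Star Q is more luminous, by a factor of 1110.

Star P: M = m − 5 log₁₀ d + 5 = 8.87 − 5·0.7952 + 5 = 9.894
Star Q: M = m − 5 log₁₀ d + 5 = 2.92 − 5·1.1271 + 5 = 2.284
ΔM = M_P − M_Q = 9.894 − (2.284) = 7.610; smaller M is more luminous → Star Q.
L ratio = 10^(0.4 |ΔM|) = 10^3.044 = 1106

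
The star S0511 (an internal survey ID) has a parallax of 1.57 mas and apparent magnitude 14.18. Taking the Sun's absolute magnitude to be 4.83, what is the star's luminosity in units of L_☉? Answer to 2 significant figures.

d = 1/p = 1000/1.57 mas = 636.9 pc
M = m − 5 log₁₀ d + 5 = 14.18 − 5·2.8041 + 5 = 5.159
M − M_☉ = 5.159 − 4.83 = 0.329
L/L_☉ = 10^(−0.4 × 0.329) = 0.7382

L/L_☉ ≈ 0.74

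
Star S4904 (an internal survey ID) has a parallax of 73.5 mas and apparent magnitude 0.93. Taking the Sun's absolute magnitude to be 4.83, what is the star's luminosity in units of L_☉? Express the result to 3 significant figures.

d = 1/p = 1000/73.5 mas = 13.61 pc
M = m − 5 log₁₀ d + 5 = 0.93 − 5·1.1337 + 5 = 0.261
M − M_☉ = 0.261 − 4.83 = -4.569
L/L_☉ = 10^(−0.4 × -4.569) = 67.21

L/L_☉ ≈ 67.2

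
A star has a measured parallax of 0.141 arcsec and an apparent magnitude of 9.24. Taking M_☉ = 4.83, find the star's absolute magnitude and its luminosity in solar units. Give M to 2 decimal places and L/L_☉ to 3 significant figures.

M ≈ 9.99; L/L_☉ ≈ 8.66×10^-3

d = 1/p = 1/0.141″ = 7.092 pc
M = m − 5 log₁₀ d + 5 = 9.24 − 5·0.8508 + 5 = 9.986
M − M_☉ = 9.986 − 4.83 = 5.156
L/L_☉ = 10^(−0.4 × 5.156) = 8.661×10^-3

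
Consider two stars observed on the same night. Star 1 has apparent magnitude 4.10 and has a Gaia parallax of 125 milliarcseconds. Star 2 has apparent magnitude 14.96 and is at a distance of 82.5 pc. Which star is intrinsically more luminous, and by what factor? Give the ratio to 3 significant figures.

Star 1: p = 125 mas = 0.125″ → d = 1/p = 8.000 pc
Star 1: M = m − 5 log₁₀ d + 5 = 4.10 − 5·0.9031 + 5 = 4.585
Star 2: M = m − 5 log₁₀ d + 5 = 14.96 − 5·1.9165 + 5 = 10.378
ΔM = M_1 − M_2 = 4.585 − (10.378) = -5.793; smaller M is more luminous → Star 1.
L ratio = 10^(0.4 |ΔM|) = 10^2.317 = 207.6

Star 1 is more luminous, by a factor of 208.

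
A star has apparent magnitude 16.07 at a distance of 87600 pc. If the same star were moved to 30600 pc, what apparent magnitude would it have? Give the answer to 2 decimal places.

m ≈ 13.79

Flux ∝ 1/d², so Δm = 5 log₁₀(d₂/d₁) = 5 log₁₀(30600/87600) = -2.284
m₂ = m₁ + Δm = 16.07 + (-2.284) = 13.786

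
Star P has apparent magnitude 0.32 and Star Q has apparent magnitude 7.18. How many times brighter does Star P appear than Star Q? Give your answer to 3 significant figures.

555

Δm = 0.32 − (7.18) = -6.86
Flux ratio = 10^(−0.4 Δm) = 10^(−0.4 × -6.86) = 10^2.744 = 554.6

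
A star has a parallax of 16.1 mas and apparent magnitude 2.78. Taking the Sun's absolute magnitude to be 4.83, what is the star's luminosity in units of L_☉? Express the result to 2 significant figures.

L/L_☉ ≈ 250

d = 1/p = 1000/16.1 mas = 62.11 pc
M = m − 5 log₁₀ d + 5 = 2.78 − 5·1.7932 + 5 = -1.186
M − M_☉ = -1.186 − 4.83 = -6.016
L/L_☉ = 10^(−0.4 × -6.016) = 254.9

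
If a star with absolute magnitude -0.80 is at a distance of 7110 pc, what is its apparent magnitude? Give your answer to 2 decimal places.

m = M + 5 log₁₀ d − 5 = -0.80 + 5·3.8519 − 5 = 13.459

m ≈ 13.46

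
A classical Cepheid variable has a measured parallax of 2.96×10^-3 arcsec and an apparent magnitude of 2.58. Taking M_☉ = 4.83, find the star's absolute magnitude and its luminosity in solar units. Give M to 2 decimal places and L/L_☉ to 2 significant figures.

d = 1/p = 1/2.96×10^-3″ = 337.8 pc
M = m − 5 log₁₀ d + 5 = 2.58 − 5·2.5287 + 5 = -5.064
M − M_☉ = -5.064 − 4.83 = -9.894
L/L_☉ = 10^(−0.4 × -9.894) = 9066

M ≈ -5.06; L/L_☉ ≈ 9100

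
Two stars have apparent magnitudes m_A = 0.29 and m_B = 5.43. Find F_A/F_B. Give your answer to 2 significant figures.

F_A/F_B ≈ 110

Δm = 0.29 − (5.43) = -5.14
Flux ratio = 10^(−0.4 Δm) = 10^(−0.4 × -5.14) = 10^2.056 = 113.8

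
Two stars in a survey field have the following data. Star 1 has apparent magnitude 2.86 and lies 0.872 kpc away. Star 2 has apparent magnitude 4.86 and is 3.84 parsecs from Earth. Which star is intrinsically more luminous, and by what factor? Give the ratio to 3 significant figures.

Star 1 is more luminous, by a factor of 325000.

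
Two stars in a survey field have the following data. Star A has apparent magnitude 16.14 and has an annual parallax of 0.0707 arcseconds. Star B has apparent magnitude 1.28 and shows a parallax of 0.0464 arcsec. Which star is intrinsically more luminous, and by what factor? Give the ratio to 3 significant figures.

Star B is more luminous, by a factor of 2.04×10^6.

Star A: d = 1/p = 1/0.0707″ = 14.14 pc
Star A: M = m − 5 log₁₀ d + 5 = 16.14 − 5·1.1506 + 5 = 15.387
Star B: d = 1/p = 1/0.0464″ = 21.55 pc
Star B: M = m − 5 log₁₀ d + 5 = 1.28 − 5·1.3335 + 5 = -0.387
ΔM = M_A − M_B = 15.387 − (-0.387) = 15.775; smaller M is more luminous → Star B.
L ratio = 10^(0.4 |ΔM|) = 10^6.310 = 2.041×10^6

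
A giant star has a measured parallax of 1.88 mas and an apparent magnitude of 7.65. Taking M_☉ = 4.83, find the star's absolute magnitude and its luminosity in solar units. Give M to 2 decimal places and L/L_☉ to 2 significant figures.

M ≈ -0.98; L/L_☉ ≈ 210

d = 1/p = 1000/1.88 mas = 531.9 pc
M = m − 5 log₁₀ d + 5 = 7.65 − 5·2.7258 + 5 = -0.979
M − M_☉ = -0.979 − 4.83 = -5.809
L/L_☉ = 10^(−0.4 × -5.809) = 210.7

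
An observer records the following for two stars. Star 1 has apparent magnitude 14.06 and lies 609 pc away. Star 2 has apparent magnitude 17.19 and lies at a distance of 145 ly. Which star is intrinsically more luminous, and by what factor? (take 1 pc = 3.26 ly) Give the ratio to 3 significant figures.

Star 1 is more luminous, by a factor of 3350.

Star 1: M = m − 5 log₁₀ d + 5 = 14.06 − 5·2.7846 + 5 = 5.137
Star 2: d = 145 ly / 3.26 = 44.48 pc
Star 2: M = m − 5 log₁₀ d + 5 = 17.19 − 5·1.6482 + 5 = 13.949
ΔM = M_1 − M_2 = 5.137 − (13.949) = -8.812; smaller M is more luminous → Star 1.
L ratio = 10^(0.4 |ΔM|) = 10^3.525 = 3349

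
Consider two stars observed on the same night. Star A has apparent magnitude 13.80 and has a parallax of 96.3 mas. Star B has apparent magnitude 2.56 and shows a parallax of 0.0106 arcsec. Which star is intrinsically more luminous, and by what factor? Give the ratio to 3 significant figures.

Star B is more luminous, by a factor of 2.59×10^6.

Star A: p = 96.3 mas = 0.0963″ → d = 1/p = 10.38 pc
Star A: M = m − 5 log₁₀ d + 5 = 13.80 − 5·1.0164 + 5 = 13.718
Star B: d = 1/p = 1/0.0106″ = 94.34 pc
Star B: M = m − 5 log₁₀ d + 5 = 2.56 − 5·1.9747 + 5 = -2.313
ΔM = M_A − M_B = 13.718 − (-2.313) = 16.032; smaller M is more luminous → Star B.
L ratio = 10^(0.4 |ΔM|) = 10^6.413 = 2.586×10^6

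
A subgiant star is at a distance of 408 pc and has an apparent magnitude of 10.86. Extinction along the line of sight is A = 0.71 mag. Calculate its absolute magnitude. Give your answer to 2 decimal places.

M ≈ 2.10

5 log₁₀(d/10 pc) = 5 log₁₀(408.0) − 5 = 8.053
M = m − 5 log₁₀(d/10) − A = 10.86 − 8.053 − 0.71 = 2.097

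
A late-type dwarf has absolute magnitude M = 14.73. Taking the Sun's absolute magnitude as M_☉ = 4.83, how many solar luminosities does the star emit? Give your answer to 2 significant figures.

L/L_☉ ≈ 1.1×10^-4

M − M_☉ = 14.73 − 4.83 = 9.900
L/L_☉ = 10^(−0.4 (M − M_☉)) = 10^-3.960 = 1.096×10^-4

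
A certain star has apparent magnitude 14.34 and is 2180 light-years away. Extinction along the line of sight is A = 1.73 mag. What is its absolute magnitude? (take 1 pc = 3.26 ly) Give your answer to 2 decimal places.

d = 2180 ly / 3.26 = 668.7 pc
5 log₁₀(d/10 pc) = 5 log₁₀(668.7) − 5 = 9.126
M = m − 5 log₁₀(d/10) − A = 14.34 − 9.126 − 1.73 = 3.484

M ≈ 3.48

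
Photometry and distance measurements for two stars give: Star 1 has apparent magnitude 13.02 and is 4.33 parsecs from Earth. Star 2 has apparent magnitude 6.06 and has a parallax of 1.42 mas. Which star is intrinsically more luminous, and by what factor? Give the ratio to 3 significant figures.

Star 1: M = m − 5 log₁₀ d + 5 = 13.02 − 5·0.6365 + 5 = 14.838
Star 2: p = 1.42 mas = 1.42×10^-3″ → d = 1/p = 704.2 pc
Star 2: M = m − 5 log₁₀ d + 5 = 6.06 − 5·2.8477 + 5 = -3.179
ΔM = M_1 − M_2 = 14.838 − (-3.179) = 18.016; smaller M is more luminous → Star 2.
L ratio = 10^(0.4 |ΔM|) = 10^7.206 = 1.609×10^7

Star 2 is more luminous, by a factor of 1.61×10^7.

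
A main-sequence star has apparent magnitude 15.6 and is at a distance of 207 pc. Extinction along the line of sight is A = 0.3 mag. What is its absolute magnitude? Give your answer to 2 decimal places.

M ≈ 8.72

5 log₁₀(d/10 pc) = 5 log₁₀(207.0) − 5 = 6.580
M = m − 5 log₁₀(d/10) − A = 15.6 − 6.580 − 0.3 = 8.720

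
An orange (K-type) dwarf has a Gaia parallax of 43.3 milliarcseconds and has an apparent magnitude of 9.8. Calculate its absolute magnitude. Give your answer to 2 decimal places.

p = 43.3 mas = 0.0433″ → d = 1/p = 23.09 pc
5 log₁₀(d/10 pc) = 5 log₁₀(23.09) − 5 = 1.818
M = m − 5 log₁₀(d/10) = 9.8 − 1.818 = 7.982

M ≈ 7.98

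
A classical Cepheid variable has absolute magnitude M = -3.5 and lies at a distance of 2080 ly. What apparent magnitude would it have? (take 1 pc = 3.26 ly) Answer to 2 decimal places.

m ≈ 5.52

d = 2080 ly / 3.26 = 638.0 pc
m = M + 5 log₁₀ d − 5 = -3.5 + 5·2.8048 − 5 = 5.524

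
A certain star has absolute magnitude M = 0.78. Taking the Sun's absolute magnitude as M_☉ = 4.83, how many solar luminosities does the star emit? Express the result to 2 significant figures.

M − M_☉ = 0.78 − 4.83 = -4.050
L/L_☉ = 10^(−0.4 (M − M_☉)) = 10^1.620 = 41.69

L/L_☉ ≈ 42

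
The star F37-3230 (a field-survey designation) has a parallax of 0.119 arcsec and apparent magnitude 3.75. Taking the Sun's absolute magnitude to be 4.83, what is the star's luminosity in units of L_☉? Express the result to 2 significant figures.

L/L_☉ ≈ 1.9

d = 1/p = 1/0.119″ = 8.403 pc
M = m − 5 log₁₀ d + 5 = 3.75 − 5·0.9245 + 5 = 4.128
M − M_☉ = 4.128 − 4.83 = -0.702
L/L_☉ = 10^(−0.4 × -0.702) = 1.909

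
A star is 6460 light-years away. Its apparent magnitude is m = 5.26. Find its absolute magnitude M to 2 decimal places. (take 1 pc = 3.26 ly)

M ≈ -6.23

d = 6460 ly / 3.26 = 1982 pc
5 log₁₀(d/10 pc) = 5 log₁₀(1982) − 5 = 11.485
M = m − 5 log₁₀(d/10) = 5.26 − 11.485 = -6.225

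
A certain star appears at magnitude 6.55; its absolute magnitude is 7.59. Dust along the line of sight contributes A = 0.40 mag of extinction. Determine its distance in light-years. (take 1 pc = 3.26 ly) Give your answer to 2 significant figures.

m − M = 5 log₁₀(d/10 pc) + A  ⇒  6.55 − (7.59) − 0.40 = 5 log₁₀(d/10)
-1.440 = 5 log₁₀(d/10)
log₁₀ d = (m − M − A)/5 + 1 = 0.7120
d = 10^0.7120 = 5.152 pc
= 16.80 ly

d ≈ 17 ly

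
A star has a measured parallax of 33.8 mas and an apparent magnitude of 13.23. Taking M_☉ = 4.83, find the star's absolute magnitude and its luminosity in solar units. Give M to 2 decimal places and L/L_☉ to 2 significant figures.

M ≈ 10.87; L/L_☉ ≈ 3.8×10^-3

d = 1/p = 1000/33.8 mas = 29.59 pc
M = m − 5 log₁₀ d + 5 = 13.23 − 5·1.4711 + 5 = 10.875
M − M_☉ = 10.875 − 4.83 = 6.045
L/L_☉ = 10^(−0.4 × 6.045) = 3.821×10^-3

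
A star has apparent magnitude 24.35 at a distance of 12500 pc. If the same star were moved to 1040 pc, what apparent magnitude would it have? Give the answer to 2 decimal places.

m ≈ 18.95

Flux ∝ 1/d², so Δm = 5 log₁₀(d₂/d₁) = 5 log₁₀(1040/12500) = -5.399
m₂ = m₁ + Δm = 24.35 + (-5.399) = 18.951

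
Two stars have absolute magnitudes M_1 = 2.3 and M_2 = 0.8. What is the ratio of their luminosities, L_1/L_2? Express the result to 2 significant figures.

ΔM = M_1 − M_2 = 1.5
L_1/L_2 = 10^(−0.4 ΔM) = 10^-0.600 = 0.2512

L_1/L_2 ≈ 0.25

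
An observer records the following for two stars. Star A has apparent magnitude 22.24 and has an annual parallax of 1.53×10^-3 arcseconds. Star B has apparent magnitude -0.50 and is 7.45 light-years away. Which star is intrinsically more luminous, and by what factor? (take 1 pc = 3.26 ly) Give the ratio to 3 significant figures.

Star A: d = 1/p = 1/1.53×10^-3″ = 653.6 pc
Star A: M = m − 5 log₁₀ d + 5 = 22.24 − 5·2.8153 + 5 = 13.163
Star B: d = 7.45 ly / 3.26 = 2.285 pc
Star B: M = m − 5 log₁₀ d + 5 = -0.50 − 5·0.3589 + 5 = 2.705
ΔM = M_A − M_B = 13.163 − (2.705) = 10.458; smaller M is more luminous → Star B.
L ratio = 10^(0.4 |ΔM|) = 10^4.183 = 15250

Star B is more luminous, by a factor of 15200.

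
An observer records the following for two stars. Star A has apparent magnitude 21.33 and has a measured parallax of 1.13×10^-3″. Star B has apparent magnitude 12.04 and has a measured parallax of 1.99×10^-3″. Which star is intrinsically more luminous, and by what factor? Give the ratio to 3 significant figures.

Star B is more luminous, by a factor of 1680.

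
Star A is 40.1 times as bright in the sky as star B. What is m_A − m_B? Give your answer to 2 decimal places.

Pogson: Δm = −2.5 log₁₀(ratio) = −2.5 log₁₀(40.1) = −2.5 × 1.6031 = -4.008
Star A is brighter, so it has the smaller magnitude: the difference is negative.

m_A − m_B ≈ -4.01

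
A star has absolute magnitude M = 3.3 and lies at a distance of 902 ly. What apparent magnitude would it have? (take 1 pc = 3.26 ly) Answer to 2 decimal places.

m ≈ 10.51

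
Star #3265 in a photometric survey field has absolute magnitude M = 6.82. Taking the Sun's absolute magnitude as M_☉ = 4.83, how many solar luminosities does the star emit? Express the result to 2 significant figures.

M − M_☉ = 6.82 − 4.83 = 1.990
L/L_☉ = 10^(−0.4 (M − M_☉)) = 10^-0.796 = 0.1600

L/L_☉ ≈ 0.16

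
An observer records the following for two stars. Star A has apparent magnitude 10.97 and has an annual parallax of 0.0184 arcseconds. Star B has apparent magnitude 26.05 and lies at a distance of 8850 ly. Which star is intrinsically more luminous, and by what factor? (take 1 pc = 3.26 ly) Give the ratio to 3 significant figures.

Star A is more luminous, by a factor of 431.

Star A: d = 1/p = 1/0.0184″ = 54.35 pc
Star A: M = m − 5 log₁₀ d + 5 = 10.97 − 5·1.7352 + 5 = 7.294
Star B: d = 8850 ly / 3.26 = 2715 pc
Star B: M = m − 5 log₁₀ d + 5 = 26.05 − 5·3.4337 + 5 = 13.881
ΔM = M_A − M_B = 7.294 − (13.881) = -6.587; smaller M is more luminous → Star A.
L ratio = 10^(0.4 |ΔM|) = 10^2.635 = 431.4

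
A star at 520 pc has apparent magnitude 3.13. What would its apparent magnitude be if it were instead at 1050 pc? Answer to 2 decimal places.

m ≈ 4.66

Flux ∝ 1/d², so Δm = 5 log₁₀(d₂/d₁) = 5 log₁₀(1050/520) = 1.526
m₂ = m₁ + Δm = 3.13 + (1.526) = 4.656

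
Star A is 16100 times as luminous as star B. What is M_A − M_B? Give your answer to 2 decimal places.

M_A − M_B ≈ -10.52

Pogson: ΔM = −2.5 log₁₀(ratio) = −2.5 log₁₀(16100) = −2.5 × 4.2068 = -10.517
Star A is brighter, so it has the smaller magnitude: the difference is negative.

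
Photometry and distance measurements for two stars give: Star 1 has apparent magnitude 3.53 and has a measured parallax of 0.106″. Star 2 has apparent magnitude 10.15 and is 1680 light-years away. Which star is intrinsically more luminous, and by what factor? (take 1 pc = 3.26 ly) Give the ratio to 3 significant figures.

Star 2 is more luminous, by a factor of 6.71.

Star 1: d = 1/p = 1/0.106″ = 9.434 pc
Star 1: M = m − 5 log₁₀ d + 5 = 3.53 − 5·0.9747 + 5 = 3.657
Star 2: d = 1680 ly / 3.26 = 515.3 pc
Star 2: M = m − 5 log₁₀ d + 5 = 10.15 − 5·2.7121 + 5 = 1.590
ΔM = M_1 − M_2 = 3.657 − (1.590) = 2.067; smaller M is more luminous → Star 2.
L ratio = 10^(0.4 |ΔM|) = 10^0.827 = 6.711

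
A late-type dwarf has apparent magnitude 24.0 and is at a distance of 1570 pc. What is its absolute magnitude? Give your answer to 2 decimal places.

5 log₁₀(d/10 pc) = 5 log₁₀(1570) − 5 = 10.979
M = m − 5 log₁₀(d/10) = 24.0 − 10.979 = 13.021

M ≈ 13.02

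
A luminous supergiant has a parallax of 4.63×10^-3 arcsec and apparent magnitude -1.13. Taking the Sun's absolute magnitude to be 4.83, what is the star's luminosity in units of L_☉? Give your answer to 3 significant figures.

d = 1/p = 1/4.63×10^-3″ = 216.0 pc
M = m − 5 log₁₀ d + 5 = -1.13 − 5·2.3344 + 5 = -7.802
M − M_☉ = -7.802 − 4.83 = -12.632
L/L_☉ = 10^(−0.4 × -12.632) = 112900

L/L_☉ ≈ 113000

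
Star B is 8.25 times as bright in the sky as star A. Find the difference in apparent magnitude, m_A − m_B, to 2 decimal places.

m_A − m_B ≈ 2.29

Pogson: Δm = −2.5 log₁₀(ratio) = −2.5 log₁₀(8.25) = −2.5 × 0.9165 = -2.291
Star B is brighter so has the smaller magnitude: m_A − m_B is positive.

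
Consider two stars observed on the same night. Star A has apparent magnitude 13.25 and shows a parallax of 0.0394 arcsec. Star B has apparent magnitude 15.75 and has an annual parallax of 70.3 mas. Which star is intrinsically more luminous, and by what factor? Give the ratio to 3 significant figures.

Star A is more luminous, by a factor of 31.8.

Star A: d = 1/p = 1/0.0394″ = 25.38 pc
Star A: M = m − 5 log₁₀ d + 5 = 13.25 − 5·1.4045 + 5 = 11.227
Star B: p = 70.3 mas = 0.0703″ → d = 1/p = 14.22 pc
Star B: M = m − 5 log₁₀ d + 5 = 15.75 − 5·1.1530 + 5 = 14.985
ΔM = M_A − M_B = 11.227 − (14.985) = -3.757; smaller M is more luminous → Star A.
L ratio = 10^(0.4 |ΔM|) = 10^1.503 = 31.84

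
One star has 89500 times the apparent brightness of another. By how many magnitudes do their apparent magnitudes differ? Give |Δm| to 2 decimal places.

|Δm| ≈ 12.38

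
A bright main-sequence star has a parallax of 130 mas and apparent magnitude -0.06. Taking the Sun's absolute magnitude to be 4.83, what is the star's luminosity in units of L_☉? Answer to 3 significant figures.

d = 1/p = 1000/130 mas = 7.692 pc
M = m − 5 log₁₀ d + 5 = -0.06 − 5·0.8861 + 5 = 0.510
M − M_☉ = 0.510 − 4.83 = -4.320
L/L_☉ = 10^(−0.4 × -4.320) = 53.47

L/L_☉ ≈ 53.5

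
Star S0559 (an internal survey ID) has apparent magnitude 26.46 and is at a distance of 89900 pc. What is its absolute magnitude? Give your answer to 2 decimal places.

5 log₁₀(d/10 pc) = 5 log₁₀(89900) − 5 = 19.769
M = m − 5 log₁₀(d/10) = 26.46 − 19.769 = 6.691

M ≈ 6.69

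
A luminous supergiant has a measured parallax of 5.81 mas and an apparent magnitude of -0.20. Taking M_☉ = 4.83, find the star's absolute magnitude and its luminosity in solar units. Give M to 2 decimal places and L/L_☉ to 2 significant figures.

M ≈ -6.38; L/L_☉ ≈ 30000

d = 1/p = 1000/5.81 mas = 172.1 pc
M = m − 5 log₁₀ d + 5 = -0.20 − 5·2.2358 + 5 = -6.379
M − M_☉ = -6.379 − 4.83 = -11.209
L/L_☉ = 10^(−0.4 × -11.209) = 30450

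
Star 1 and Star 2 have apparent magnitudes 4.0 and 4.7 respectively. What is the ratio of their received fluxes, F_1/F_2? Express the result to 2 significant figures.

F_1/F_2 ≈ 1.9

Δm = 4.0 − (4.7) = -0.7
Flux ratio = 10^(−0.4 Δm) = 10^(−0.4 × -0.7) = 10^0.280 = 1.905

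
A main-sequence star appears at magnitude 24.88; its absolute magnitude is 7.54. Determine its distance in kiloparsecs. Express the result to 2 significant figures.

μ = m − M = 17.340
m − M = 5 log₁₀ d − 5
log₁₀ d = (m − M)/5 + 1 = 4.4680
d = 10^4.4680 = 29380 pc
= 29.38 kpc

d ≈ 29 kpc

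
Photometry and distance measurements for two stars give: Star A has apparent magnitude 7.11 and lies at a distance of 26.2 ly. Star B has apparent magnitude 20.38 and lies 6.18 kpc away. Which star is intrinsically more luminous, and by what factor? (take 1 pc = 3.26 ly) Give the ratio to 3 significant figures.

Star A: d = 26.2 ly / 3.26 = 8.037 pc
Star A: M = m − 5 log₁₀ d + 5 = 7.11 − 5·0.9051 + 5 = 7.585
Star B: d = 6.18 kpc = 6180 pc
Star B: M = m − 5 log₁₀ d + 5 = 20.38 − 5·3.7910 + 5 = 6.425
ΔM = M_A − M_B = 7.585 − (6.425) = 1.160; smaller M is more luminous → Star B.
L ratio = 10^(0.4 |ΔM|) = 10^0.464 = 2.909

Star B is more luminous, by a factor of 2.91.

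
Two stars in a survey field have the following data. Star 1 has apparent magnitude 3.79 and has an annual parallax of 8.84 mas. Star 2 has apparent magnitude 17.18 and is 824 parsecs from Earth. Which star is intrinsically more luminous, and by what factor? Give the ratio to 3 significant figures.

Star 1: p = 8.84 mas = 8.84×10^-3″ → d = 1/p = 113.1 pc
Star 1: M = m − 5 log₁₀ d + 5 = 3.79 − 5·2.0535 + 5 = -1.478
Star 2: M = m − 5 log₁₀ d + 5 = 17.18 − 5·2.9159 + 5 = 7.600
ΔM = M_1 − M_2 = -1.478 − (7.600) = -9.078; smaller M is more luminous → Star 1.
L ratio = 10^(0.4 |ΔM|) = 10^3.631 = 4278

Star 1 is more luminous, by a factor of 4280.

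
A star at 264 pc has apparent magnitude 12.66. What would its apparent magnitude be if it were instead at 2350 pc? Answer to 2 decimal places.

m ≈ 17.41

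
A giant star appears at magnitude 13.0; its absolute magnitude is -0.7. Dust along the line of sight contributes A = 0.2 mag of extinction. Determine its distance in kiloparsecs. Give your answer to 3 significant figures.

d ≈ 5.01 kpc

m − M = 5 log₁₀(d/10 pc) + A  ⇒  13.0 − (-0.7) − 0.2 = 5 log₁₀(d/10)
13.500 = 5 log₁₀(d/10)
log₁₀ d = (m − M − A)/5 + 1 = 3.7000
d = 10^3.7000 = 5012 pc
= 5.012 kpc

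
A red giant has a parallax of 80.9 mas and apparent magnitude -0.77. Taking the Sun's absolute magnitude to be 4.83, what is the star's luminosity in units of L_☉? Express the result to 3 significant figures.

L/L_☉ ≈ 266

d = 1/p = 1000/80.9 mas = 12.36 pc
M = m − 5 log₁₀ d + 5 = -0.77 − 5·1.0921 + 5 = -1.230
M − M_☉ = -1.230 − 4.83 = -6.060
L/L_☉ = 10^(−0.4 × -6.060) = 265.5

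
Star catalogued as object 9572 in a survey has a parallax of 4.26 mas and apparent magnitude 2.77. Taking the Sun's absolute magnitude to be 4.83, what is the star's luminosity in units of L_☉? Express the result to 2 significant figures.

L/L_☉ ≈ 3700

d = 1/p = 1000/4.26 mas = 234.7 pc
M = m − 5 log₁₀ d + 5 = 2.77 − 5·2.3706 + 5 = -4.083
M − M_☉ = -4.083 − 4.83 = -8.913
L/L_☉ = 10^(−0.4 × -8.913) = 3674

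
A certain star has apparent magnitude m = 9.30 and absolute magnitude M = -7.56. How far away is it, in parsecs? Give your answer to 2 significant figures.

d ≈ 24000 pc

μ = m − M = 16.860
m − M = 5 log₁₀ d − 5
log₁₀ d = (m − M)/5 + 1 = 4.3720
d = 10^4.3720 = 23550 pc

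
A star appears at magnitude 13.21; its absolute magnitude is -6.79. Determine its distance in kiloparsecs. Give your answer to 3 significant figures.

d ≈ 100 kpc

Distance modulus: m − M = 13.21 − (-6.79) = 20.000
m − M = 5 log₁₀ d − 5
log₁₀ d = (m − M)/5 + 1 = 5.0000
d = 10^5.0000 = 100000 pc
= 100.0 kpc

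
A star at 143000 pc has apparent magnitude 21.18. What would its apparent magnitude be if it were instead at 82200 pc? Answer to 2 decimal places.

m ≈ 19.98

Flux ∝ 1/d², so Δm = 5 log₁₀(d₂/d₁) = 5 log₁₀(82200/143000) = -1.202
m₂ = m₁ + Δm = 21.18 + (-1.202) = 19.978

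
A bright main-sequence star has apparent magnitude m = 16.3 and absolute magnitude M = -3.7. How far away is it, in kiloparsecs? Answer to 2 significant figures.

d ≈ 100 kpc

μ = m − M = 20.000
m − M = 5 log₁₀ d − 5
log₁₀ d = (m − M)/5 + 1 = 5.0000
d = 10^5.0000 = 100000 pc
= 100.0 kpc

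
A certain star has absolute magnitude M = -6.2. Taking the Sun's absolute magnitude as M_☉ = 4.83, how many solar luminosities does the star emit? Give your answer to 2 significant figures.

L/L_☉ ≈ 26000

M − M_☉ = -6.2 − 4.83 = -11.030
L/L_☉ = 10^(−0.4 (M − M_☉)) = 10^4.412 = 25820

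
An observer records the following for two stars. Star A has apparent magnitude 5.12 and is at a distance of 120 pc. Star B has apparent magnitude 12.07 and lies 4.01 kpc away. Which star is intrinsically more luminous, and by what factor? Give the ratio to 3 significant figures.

Star A: M = m − 5 log₁₀ d + 5 = 5.12 − 5·2.0792 + 5 = -0.276
Star B: d = 4.01 kpc = 4010 pc
Star B: M = m − 5 log₁₀ d + 5 = 12.07 − 5·3.6031 + 5 = -0.946
ΔM = M_A − M_B = -0.276 − (-0.946) = 0.670; smaller M is more luminous → Star B.
L ratio = 10^(0.4 |ΔM|) = 10^0.268 = 1.853

Star B is more luminous, by a factor of 1.85.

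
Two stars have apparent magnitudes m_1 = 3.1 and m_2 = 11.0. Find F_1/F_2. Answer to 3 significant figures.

Magnitude difference = -7.9
Flux ratio = 10^(−0.4 Δm) = 10^(−0.4 × -7.9) = 10^3.160 = 1445

F_1/F_2 ≈ 1450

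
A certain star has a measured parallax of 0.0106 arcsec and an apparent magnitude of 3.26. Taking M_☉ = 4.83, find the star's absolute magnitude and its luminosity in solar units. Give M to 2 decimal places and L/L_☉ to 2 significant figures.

d = 1/p = 1/0.0106″ = 94.34 pc
M = m − 5 log₁₀ d + 5 = 3.26 − 5·1.9747 + 5 = -1.613
M − M_☉ = -1.613 − 4.83 = -6.443
L/L_☉ = 10^(−0.4 × -6.443) = 377.9

M ≈ -1.61; L/L_☉ ≈ 380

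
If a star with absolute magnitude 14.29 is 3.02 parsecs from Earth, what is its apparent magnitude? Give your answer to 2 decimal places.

m ≈ 11.69

m = M + 5 log₁₀ d − 5 = 14.29 + 5·0.4800 − 5 = 11.690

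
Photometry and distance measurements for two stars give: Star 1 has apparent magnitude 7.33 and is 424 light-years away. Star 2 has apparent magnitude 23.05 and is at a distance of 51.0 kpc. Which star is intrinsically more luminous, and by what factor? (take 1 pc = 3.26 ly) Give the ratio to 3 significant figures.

Star 1 is more luminous, by a factor of 12.6.

Star 1: d = 424 ly / 3.26 = 130.1 pc
Star 1: M = m − 5 log₁₀ d + 5 = 7.33 − 5·2.1141 + 5 = 1.759
Star 2: d = 51.0 kpc = 51000 pc
Star 2: M = m − 5 log₁₀ d + 5 = 23.05 − 5·4.7076 + 5 = 4.512
ΔM = M_1 − M_2 = 1.759 − (4.512) = -2.753; smaller M is more luminous → Star 1.
L ratio = 10^(0.4 |ΔM|) = 10^1.101 = 12.62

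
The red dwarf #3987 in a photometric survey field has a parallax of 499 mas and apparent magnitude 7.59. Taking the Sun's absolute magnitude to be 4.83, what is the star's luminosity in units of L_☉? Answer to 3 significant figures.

d = 1/p = 1000/499 mas = 2.004 pc
M = m − 5 log₁₀ d + 5 = 7.59 − 5·0.3019 + 5 = 11.081
M − M_☉ = 11.081 − 4.83 = 6.251
L/L_☉ = 10^(−0.4 × 6.251) = 3.161×10^-3

L/L_☉ ≈ 3.16×10^-3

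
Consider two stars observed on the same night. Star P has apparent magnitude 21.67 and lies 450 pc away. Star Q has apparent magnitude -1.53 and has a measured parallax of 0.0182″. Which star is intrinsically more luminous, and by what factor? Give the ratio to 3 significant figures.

Star Q is more luminous, by a factor of 2.84×10^7.

Star P: M = m − 5 log₁₀ d + 5 = 21.67 − 5·2.6532 + 5 = 13.404
Star Q: d = 1/p = 1/0.0182″ = 54.95 pc
Star Q: M = m − 5 log₁₀ d + 5 = -1.53 − 5·1.7399 + 5 = -5.230
ΔM = M_P − M_Q = 13.404 − (-5.230) = 18.634; smaller M is more luminous → Star Q.
L ratio = 10^(0.4 |ΔM|) = 10^7.453 = 2.841×10^7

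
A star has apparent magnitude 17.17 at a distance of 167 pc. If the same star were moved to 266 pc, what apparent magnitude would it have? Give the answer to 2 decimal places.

Flux ∝ 1/d², so Δm = 5 log₁₀(d₂/d₁) = 5 log₁₀(266/167) = 1.011
m₂ = m₁ + Δm = 17.17 + (1.011) = 18.181

m ≈ 18.18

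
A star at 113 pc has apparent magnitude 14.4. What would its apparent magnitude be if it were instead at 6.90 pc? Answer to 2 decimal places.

m ≈ 8.33

Flux ∝ 1/d², so Δm = 5 log₁₀(d₂/d₁) = 5 log₁₀(6.90/113) = -6.071
m₂ = m₁ + Δm = 14.4 + (-6.071) = 8.329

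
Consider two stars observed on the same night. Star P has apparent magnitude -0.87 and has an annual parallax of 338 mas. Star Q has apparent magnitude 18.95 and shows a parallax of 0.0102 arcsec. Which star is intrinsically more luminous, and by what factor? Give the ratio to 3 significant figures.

Star P is more luminous, by a factor of 77200.

Star P: p = 338 mas = 0.338″ → d = 1/p = 2.959 pc
Star P: M = m − 5 log₁₀ d + 5 = -0.87 − 5·0.4711 + 5 = 1.775
Star Q: d = 1/p = 1/0.0102″ = 98.04 pc
Star Q: M = m − 5 log₁₀ d + 5 = 18.95 − 5·1.9914 + 5 = 13.993
ΔM = M_P − M_Q = 1.775 − (13.993) = -12.218; smaller M is more luminous → Star P.
L ratio = 10^(0.4 |ΔM|) = 10^4.887 = 77160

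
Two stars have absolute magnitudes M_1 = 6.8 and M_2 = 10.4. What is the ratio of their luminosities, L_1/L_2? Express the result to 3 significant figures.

L_1/L_2 ≈ 27.5

ΔM = M_1 − M_2 = -3.6
L_1/L_2 = 10^(−0.4 ΔM) = 10^1.440 = 27.54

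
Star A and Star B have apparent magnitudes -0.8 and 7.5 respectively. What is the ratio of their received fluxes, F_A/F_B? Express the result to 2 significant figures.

F_A/F_B ≈ 2100

Magnitude difference = -8.3
Flux ratio = 10^(−0.4 Δm) = 10^(−0.4 × -8.3) = 10^3.320 = 2089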